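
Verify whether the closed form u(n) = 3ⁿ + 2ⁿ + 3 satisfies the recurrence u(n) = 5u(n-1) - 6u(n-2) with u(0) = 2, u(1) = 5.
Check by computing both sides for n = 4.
From the recurrence with u(0) = 2, u(1) = 5:
  u(0) = 2, u(1) = 5, u(2) = 13, u(3) = 35, u(4) = 97
  so the recurrence gives u(4) = 97.
From the proposed closed form u(n) = 3ⁿ + 2ⁿ + 3:
  u(4) = 100.
The recurrence gives 97 but the closed form gives 100, so the closed form does not satisfy the recurrence.

No, the closed form is incorrect.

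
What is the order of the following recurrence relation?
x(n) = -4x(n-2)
The order is the largest lag k for which x(n-k) appears. Here the deepest term is x(n-2), so the order is 2.

Order 2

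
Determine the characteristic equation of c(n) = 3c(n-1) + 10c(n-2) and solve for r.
Substitute c(n) = rⁿ and divide through by rⁿ⁻²: r² - 3r - 10 = 0
Factor: (r + 2)(r - 5) = 0, so r = -2, 5.
General solution: c(n) = A·(-2)ⁿ + B·5ⁿ

Characteristic: r² - 3r - 10 = 0, Roots: r = -2, 5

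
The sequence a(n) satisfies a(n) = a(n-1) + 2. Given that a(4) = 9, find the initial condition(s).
a(4) = a(0) + 4·2, so a(0) = 9 - 8 = 1.

a(0) = 1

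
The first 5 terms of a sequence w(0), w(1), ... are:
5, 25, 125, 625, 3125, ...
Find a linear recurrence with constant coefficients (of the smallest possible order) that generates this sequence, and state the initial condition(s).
Look for the lowest-order linear relation among consecutive terms.
Observation: each term is 5× the previous.
Check at n=2: 5·25 = 125. ✓

w(n) = 5 × w(n-1), w(0) = 5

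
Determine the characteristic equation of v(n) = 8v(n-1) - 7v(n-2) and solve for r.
Substitute v(n) = rⁿ and divide through by rⁿ⁻²: r² - 8r + 7 = 0
Factor: (r - 1)(r - 7) = 0, so r = 1, 7.
General solution: v(n) = A·1ⁿ + B·7ⁿ

Characteristic: r² - 8r + 7 = 0, Roots: r = 1, 7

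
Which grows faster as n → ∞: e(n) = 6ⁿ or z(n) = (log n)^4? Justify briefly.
Comparing growth rates:
Growth-rate hierarchy: log n ≺ any polynomial ≺ any exponential cⁿ (c>1) ≺ n! ≺ nⁿ.
exponential base 6 dominates polylogarithmic (log n)^4 asymptotically.

e(n) grows faster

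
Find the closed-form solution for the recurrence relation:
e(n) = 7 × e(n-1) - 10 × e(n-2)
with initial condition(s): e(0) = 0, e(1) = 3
Recurrence: e(n) = 7 × e(n-1) - 10 × e(n-2), initial: e(0) = 0, e(1) = 3.
Characteristic equation: r² - 7r + 10 = 0, which factors as (r - 5)(r - 2) = 0, so r = 5, 2. General solution e(n) = A·5ⁿ + B·2ⁿ. From e(0) = 0: A + B = 0. From e(1) = 3: 5A + 2B = 3. Solving gives A = 1, B = -1.

e(n) = 5ⁿ - 2ⁿ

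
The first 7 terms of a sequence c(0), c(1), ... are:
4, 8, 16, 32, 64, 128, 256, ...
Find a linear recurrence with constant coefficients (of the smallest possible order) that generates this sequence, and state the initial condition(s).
Look for the lowest-order linear relation among consecutive terms.
Observation: each term is 2× the previous.
Check at n=2: 2·8 = 16. ✓

c(n) = 2 × c(n-1), c(0) = 4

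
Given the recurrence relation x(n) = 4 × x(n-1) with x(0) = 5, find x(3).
Computing step by step:
x(0) = 5
x(1) = 4 × 5 = 20
x(2) = 4 × 20 = 80
x(3) = 4 × 80 = 320

320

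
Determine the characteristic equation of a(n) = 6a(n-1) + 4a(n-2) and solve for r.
Substitute a(n) = rⁿ and divide through by rⁿ⁻²: r² - 6r - 4 = 0
Discriminant: 6² + 4·4 = 52, not a perfect square, so by the quadratic formula r = (6 ± √52)/2.
General solution: a(n) = A·r₁ⁿ + B·r₂ⁿ where r₁,r₂ = (6 ± √52)/2

Characteristic: r² - 6r - 4 = 0, Roots: r = (6 ± √52)/2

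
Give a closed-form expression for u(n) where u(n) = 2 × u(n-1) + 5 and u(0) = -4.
Recurrence: u(n) = 2 × u(n-1) + 5, initial: u(0) = -4.
Try u(n) = A·2ⁿ + C. Substituting: A·2ⁿ + C = 2(A·2ⁿ⁻¹ + C) + 5 = A·2ⁿ + 2C + 5, so C = 2C + 5, giving C = -5. Then u(0) = A - 5 = -4 gives A = 1.

u(n) = 2ⁿ - 5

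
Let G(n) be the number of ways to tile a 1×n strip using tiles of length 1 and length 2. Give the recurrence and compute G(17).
Condition on the last tile: it has length 1 (leaving a 1×(n-1) strip) or length 2 (leaving a 1×(n-2) strip), so G(n) = G(n-1) + G(n-2) (order-2 linear recurrence).
For 0 ≤ i < 2 only unit tiles fit, so G(i) = 1.
Iterating the recurrence: G(2) = 2, G(3) = 3, G(4) = 5, G(5) = 8, G(6) = 13, G(7) = 21, G(8) = 34, G(9) = 55, G(10) = 89, G(11) = 144, G(12) = 233, G(13) = 377, G(14) = 610, G(15) = 987, G(16) = 1597, G(17) = 2584.

G(n) = G(n-1) + G(n-2), with G(i) = 1 for 0 ≤ i < 2; G(17) = 2584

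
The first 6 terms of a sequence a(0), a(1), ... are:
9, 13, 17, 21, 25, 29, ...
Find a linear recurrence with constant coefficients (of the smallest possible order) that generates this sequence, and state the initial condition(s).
Look for the lowest-order linear relation among consecutive terms.
Observation: consecutive differences are constant (= 4).
Check at n=2: 1·13 + 4 = 17. ✓

a(n) = a(n-1) + 4, a(0) = 9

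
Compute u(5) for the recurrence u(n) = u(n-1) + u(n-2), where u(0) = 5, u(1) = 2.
Computing the sequence terms:
5, 2, 7, 9, 16, 25

25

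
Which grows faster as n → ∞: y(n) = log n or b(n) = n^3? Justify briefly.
Comparing growth rates:
Growth-rate hierarchy: log n ≺ any polynomial ≺ any exponential cⁿ (c>1) ≺ n! ≺ nⁿ.
polynomial degree 3 dominates logarithmic asymptotically.

b(n) grows faster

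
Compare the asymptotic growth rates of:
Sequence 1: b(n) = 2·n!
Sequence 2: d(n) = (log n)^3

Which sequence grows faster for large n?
Comparing growth rates:
Growth-rate hierarchy: log n ≺ any polynomial ≺ any exponential cⁿ (c>1) ≺ n! ≺ nⁿ.
factorial dominates polylogarithmic (log n)^3 asymptotically.

b(n) grows faster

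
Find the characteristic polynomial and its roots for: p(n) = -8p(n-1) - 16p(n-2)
Substitute p(n) = rⁿ and divide through by rⁿ⁻²: r² + 8r + 16 = 0
Factor: (r + 4)² = 0, so r = -4 (double root).
General solution: p(n) = (A + Bn)·(-4)ⁿ

Characteristic: r² + 8r + 16 = 0, Roots: r = -4 (double root)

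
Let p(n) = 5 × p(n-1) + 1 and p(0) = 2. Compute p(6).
Computing step by step:
p(0) = 2
p(1) = 5 × 2 + 1 = 11
p(2) = 5 × 11 + 1 = 56
p(3) = 5 × 56 + 1 = 281
p(4) = 5 × 281 + 1 = 1406
p(5) = 5 × 1406 + 1 = 7031
p(6) = 5 × 7031 + 1 = 35156

35156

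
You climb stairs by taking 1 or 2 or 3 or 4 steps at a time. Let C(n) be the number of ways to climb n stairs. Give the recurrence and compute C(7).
Condition on the size of the last step (1 to 4): before it there were n-1, …, n-4 stairs climbed, and these cases are disjoint, so C(n) = C(n-1) + C(n-2) + C(n-3) + C(n-4) (order-4 linear recurrence).
Initial conditions by direct count (compositions of i into parts ≤ 4): C(1) = 1; C(2) = 2; C(3) = 4; C(4) = 8.
Iterating the recurrence: C(5) = 15, C(6) = 29, C(7) = 56.

C(n) = C(n-1) + C(n-2) + C(n-3) + C(n-4), C(1) = 1, C(2) = 2, C(3) = 4, C(4) = 8; C(7) = 56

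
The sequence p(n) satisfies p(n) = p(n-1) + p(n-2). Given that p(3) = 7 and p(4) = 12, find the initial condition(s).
Work backwards using p(k) = p(k+2) - p(k+1):
p(2) = p(4) - p(3) = 12 - 7 = 5
p(1) = p(3) - p(2) = 7 - 5 = 2
p(0) = p(2) - p(1) = 5 - 2 = 3

p(0) = 3, p(1) = 2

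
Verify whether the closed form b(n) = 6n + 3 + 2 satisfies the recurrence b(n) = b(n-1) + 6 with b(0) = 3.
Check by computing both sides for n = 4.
From the recurrence with b(0) = 3:
  b(0) = 3, b(1) = 9, b(2) = 15, b(3) = 21, b(4) = 27
  so the recurrence gives b(4) = 27.
From the proposed closed form b(n) = 6n + 3 + 2:
  b(4) = 29.
The recurrence gives 27 but the closed form gives 29, so the closed form does not satisfy the recurrence.

No, the closed form is incorrect.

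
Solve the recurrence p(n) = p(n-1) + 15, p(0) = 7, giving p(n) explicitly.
Recurrence: p(n) = p(n-1) + 15, initial: p(0) = 7.
Each step adds 15, so p(n) = p(0) + 15n = 15n + 7.

p(n) = 15n + 7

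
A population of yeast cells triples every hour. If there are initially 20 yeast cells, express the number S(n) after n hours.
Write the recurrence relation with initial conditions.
Each hour multiplies the count by 3, so the count after n hours depends only on the count after n-1 hours: S(n) = 3 × S(n-1). The starting count gives S(0) = 20.
Unrolling n times gives the closed form S(n) = 20 × 3ⁿ.

S(n) = 3 × S(n-1), S(0) = 20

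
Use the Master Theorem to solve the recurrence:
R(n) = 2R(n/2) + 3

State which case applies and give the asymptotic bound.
Master Theorem template: R(n) = a·R(n/b) + f(n).
Here: a=2, b=2, f(n)=3
Compute log_b(a) = log_2(2) = 1.
f(n) = 3 = O(n^(1-ε)) with ε = 1. Case 1: R(n) = Θ(n^log_b(a)) = Θ(n).

Case 1: R(n) = Θ(n)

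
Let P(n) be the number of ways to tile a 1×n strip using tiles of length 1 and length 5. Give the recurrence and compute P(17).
Condition on the last tile: it has length 1 (leaving a 1×(n-1) strip) or length 5 (leaving a 1×(n-5) strip), so P(n) = P(n-1) + P(n-5) (order-5 linear recurrence).
For 0 ≤ i < 5 only unit tiles fit, so P(i) = 1.
Iterating the recurrence: P(5) = 2, P(6) = 3, P(7) = 4, P(8) = 5, P(9) = 6, P(10) = 8, P(11) = 11, P(12) = 15, P(13) = 20, P(14) = 26, P(15) = 34, P(16) = 45, P(17) = 60.

P(n) = P(n-1) + P(n-5), with P(i) = 1 for 0 ≤ i < 5; P(17) = 60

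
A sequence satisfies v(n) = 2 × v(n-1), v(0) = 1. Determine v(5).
Computing step by step:
v(0) = 1
v(1) = 2 × 1 = 2
v(2) = 2 × 2 = 4
v(3) = 2 × 4 = 8
v(4) = 2 × 8 = 16
v(5) = 2 × 16 = 32

32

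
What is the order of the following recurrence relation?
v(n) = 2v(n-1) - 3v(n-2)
The order is the largest lag k for which v(n-k) appears. Here the deepest term is v(n-2), so the order is 2.

Order 2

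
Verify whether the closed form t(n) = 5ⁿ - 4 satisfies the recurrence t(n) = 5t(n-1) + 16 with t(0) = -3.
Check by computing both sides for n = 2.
From the recurrence with t(0) = -3:
  t(0) = -3, t(1) = 1, t(2) = 21
  so the recurrence gives t(2) = 21.
From the proposed closed form t(n) = 5ⁿ - 4:
  t(2) = 21.
Both sides give 21 at n = 2, and the initial condition(s) match, so the closed form is consistent.

Yes, the closed form is correct.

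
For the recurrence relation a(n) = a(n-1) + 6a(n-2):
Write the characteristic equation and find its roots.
Substitute a(n) = rⁿ and divide through by rⁿ⁻²: r² - r - 6 = 0
Factor: (r + 2)(r - 3) = 0, so r = -2, 3.
General solution: a(n) = A·(-2)ⁿ + B·3ⁿ

Characteristic: r² - r - 6 = 0, Roots: r = -2, 3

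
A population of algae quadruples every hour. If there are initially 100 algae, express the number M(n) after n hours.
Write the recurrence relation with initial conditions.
Each hour multiplies the count by 4, so the count after n hours depends only on the count after n-1 hours: M(n) = 4 × M(n-1). The starting count gives M(0) = 100.
Unrolling n times gives the closed form M(n) = 100 × 4ⁿ.

M(n) = 4 × M(n-1), M(0) = 100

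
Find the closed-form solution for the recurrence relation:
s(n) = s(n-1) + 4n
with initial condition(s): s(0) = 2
Recurrence: s(n) = s(n-1) + 4n, initial: s(0) = 2.
Telescoping: s(n) = s(0) + 4·Σᵢ₌₁ⁿ i = 2 + 4·n(n+1)/2.

s(n) = 4·n(n+1)/2 + 2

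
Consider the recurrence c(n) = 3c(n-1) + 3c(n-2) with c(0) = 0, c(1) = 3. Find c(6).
Computing the sequence terms:
0, 3, 9, 36, 135, 513, 1944

1944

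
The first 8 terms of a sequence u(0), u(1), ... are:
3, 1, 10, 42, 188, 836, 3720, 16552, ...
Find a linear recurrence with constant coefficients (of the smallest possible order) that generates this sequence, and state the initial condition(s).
Look for the lowest-order linear relation among consecutive terms.
Observation: u(n) - 4·u(n-1) - (2)·u(n-2) = 0 holds for the shown terms, and no order-1 relation u(n) = α·u(n-1) + β fits.
Check at n=3: 4·10 + (2)·1 = 42. ✓

u(n) = 4u(n-1) + 2u(n-2), u(0) = 3, u(1) = 1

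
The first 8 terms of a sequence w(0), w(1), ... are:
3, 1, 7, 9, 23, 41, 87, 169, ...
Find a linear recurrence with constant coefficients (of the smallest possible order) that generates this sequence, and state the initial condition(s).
Look for the lowest-order linear relation among consecutive terms.
Observation: w(n) - 1·w(n-1) - (2)·w(n-2) = 0 holds for the shown terms, and no order-1 relation w(n) = α·w(n-1) + β fits.
Check at n=3: 1·7 + (2)·1 = 9. ✓

w(n) = w(n-1) + 2w(n-2), w(0) = 3, w(1) = 1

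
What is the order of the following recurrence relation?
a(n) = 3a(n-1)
The order is the largest lag k for which a(n-k) appears. Here the deepest term is a(n-1), so the order is 1.

Order 1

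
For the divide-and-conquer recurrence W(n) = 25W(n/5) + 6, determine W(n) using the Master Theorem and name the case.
Master Theorem template: W(n) = a·W(n/b) + f(n).
Here: a=25, b=5, f(n)=6
Compute log_b(a) = log_5(25) = 2.
f(n) = 6 = O(n^(2-ε)) with ε = 2. Case 1: W(n) = Θ(n^log_b(a)) = Θ(n^2).

Case 1: W(n) = Θ(n^2)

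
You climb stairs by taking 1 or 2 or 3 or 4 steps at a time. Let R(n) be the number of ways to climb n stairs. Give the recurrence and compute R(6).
Condition on the size of the last step (1 to 4): before it there were n-1, …, n-4 stairs climbed, and these cases are disjoint, so R(n) = R(n-1) + R(n-2) + R(n-3) + R(n-4) (order-4 linear recurrence).
Initial conditions by direct count (compositions of i into parts ≤ 4): R(1) = 1; R(2) = 2; R(3) = 4; R(4) = 8.
Iterating the recurrence: R(5) = 15, R(6) = 29.

R(n) = R(n-1) + R(n-2) + R(n-3) + R(n-4), R(1) = 1, R(2) = 2, R(3) = 4, R(4) = 8; R(6) = 29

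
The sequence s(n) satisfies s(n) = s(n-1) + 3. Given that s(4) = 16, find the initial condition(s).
s(4) = s(0) + 4·3, so s(0) = 16 - 12 = 4.

s(0) = 4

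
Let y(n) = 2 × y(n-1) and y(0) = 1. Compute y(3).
Computing step by step:
y(0) = 1
y(1) = 2 × 1 = 2
y(2) = 2 × 2 = 4
y(3) = 2 × 4 = 8

8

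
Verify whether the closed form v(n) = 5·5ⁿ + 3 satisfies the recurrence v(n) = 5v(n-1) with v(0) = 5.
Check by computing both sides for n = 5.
From the recurrence with v(0) = 5:
  v(0) = 5, v(1) = 25, v(2) = 125, v(3) = 625, v(4) = 3125, v(5) = 15625
  so the recurrence gives v(5) = 15625.
From the proposed closed form v(n) = 5·5ⁿ + 3:
  v(5) = 15628.
The recurrence gives 15625 but the closed form gives 15628, so the closed form does not satisfy the recurrence.

No, the closed form is incorrect.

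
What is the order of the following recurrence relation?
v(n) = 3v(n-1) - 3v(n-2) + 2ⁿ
The order is the largest lag k for which v(n-k) appears. Here the deepest term is v(n-2) (the 2ⁿ term is non-homogeneous and does not affect the order), so the order is 2.

Order 2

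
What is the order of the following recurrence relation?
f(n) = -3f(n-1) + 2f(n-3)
The order is the largest lag k for which f(n-k) appears. Here the deepest term is f(n-3), so the order is 3.

Order 3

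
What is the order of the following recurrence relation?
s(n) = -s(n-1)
The order is the largest lag k for which s(n-k) appears. Here the deepest term is s(n-1), so the order is 1.

Order 1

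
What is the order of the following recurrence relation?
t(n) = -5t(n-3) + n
The order is the largest lag k for which t(n-k) appears. Here the deepest term is t(n-3) (the n term is non-homogeneous and does not affect the order), so the order is 3.

Order 3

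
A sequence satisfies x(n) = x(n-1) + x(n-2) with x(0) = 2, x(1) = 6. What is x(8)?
Computing the sequence terms:
2, 6, 8, 14, 22, 36, 58, 94, 152

152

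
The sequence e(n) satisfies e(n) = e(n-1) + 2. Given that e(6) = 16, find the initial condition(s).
e(6) = e(0) + 6·2, so e(0) = 16 - 12 = 4.

e(0) = 4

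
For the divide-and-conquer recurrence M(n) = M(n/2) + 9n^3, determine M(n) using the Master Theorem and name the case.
Master Theorem template: M(n) = a·M(n/b) + f(n).
Here: a=1, b=2, f(n)=9n^3
Compute log_b(a) = log_2(1) = 0.
f(n) = 9n^3 = Ω(n^(0+ε)) with ε = 3, and the regularity condition holds (a·f(n/b) = (a/b^3)·f(n) with a/b^3 = 2^-3 < 1). Case 3: M(n) = Θ(f(n)) = Θ(n^3).

Case 3: M(n) = Θ(n^3)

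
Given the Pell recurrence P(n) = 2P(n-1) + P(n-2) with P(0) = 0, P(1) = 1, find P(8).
Computing the sequence terms:
0, 1, 2, 5, 12, 29, 70, 169, 408

408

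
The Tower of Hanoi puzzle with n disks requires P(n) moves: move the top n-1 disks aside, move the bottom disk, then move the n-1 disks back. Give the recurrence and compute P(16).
Moving n disks = move the top n-1 disks aside (P(n-1) moves) + move the largest disk (1 move) + move the n-1 disks back on top (P(n-1) moves), so P(n) = 2P(n-1) + 1, with P(1) = 1 (a single disk takes one move).
First terms: 1, 3, 7, 15, 31, 63, … — each is one less than a power of 2. Indeed P(n) + 1 = 2(P(n-1) + 1) with P(1) + 1 = 2, so P(n) + 1 = 2ⁿ and P(n) = 2ⁿ - 1.
Hence P(16) = 2^16 - 1 = 65536 - 1 = 65535.

P(n) = 2P(n-1) + 1, P(1) = 1; P(16) = 65535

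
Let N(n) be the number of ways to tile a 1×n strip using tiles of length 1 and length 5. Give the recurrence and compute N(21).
Condition on the last tile: it has length 1 (leaving a 1×(n-1) strip) or length 5 (leaving a 1×(n-5) strip), so N(n) = N(n-1) + N(n-5) (order-5 linear recurrence).
For 0 ≤ i < 5 only unit tiles fit, so N(i) = 1.
Iterating the recurrence: N(5) = 2, N(6) = 3, N(7) = 4, N(8) = 5, N(9) = 6, N(10) = 8, N(11) = 11, N(12) = 15, N(13) = 20, N(14) = 26, N(15) = 34, N(16) = 45, N(17) = 60, N(18) = 80, N(19) = 106, N(20) = 140, N(21) = 185.

N(n) = N(n-1) + N(n-5), with N(i) = 1 for 0 ≤ i < 5; N(21) = 185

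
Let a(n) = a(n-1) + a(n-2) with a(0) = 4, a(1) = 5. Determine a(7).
Computing the sequence terms:
4, 5, 9, 14, 23, 37, 60, 97

97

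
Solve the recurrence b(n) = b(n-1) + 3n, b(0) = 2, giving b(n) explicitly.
Recurrence: b(n) = b(n-1) + 3n, initial: b(0) = 2.
Telescoping: b(n) = b(0) + 3·Σᵢ₌₁ⁿ i = 2 + 3·n(n+1)/2.

b(n) = 3·n(n+1)/2 + 2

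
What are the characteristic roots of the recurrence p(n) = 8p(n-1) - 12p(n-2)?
Substitute p(n) = rⁿ and divide through by rⁿ⁻²: r² - 8r + 12 = 0
Factor: (r - 2)(r - 6) = 0, so r = 2, 6.
General solution: p(n) = A·2ⁿ + B·6ⁿ

Characteristic: r² - 8r + 12 = 0, Roots: r = 2, 6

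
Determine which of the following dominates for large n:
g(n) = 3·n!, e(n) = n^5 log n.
Comparing growth rates:
Growth-rate hierarchy: log n ≺ any polynomial ≺ any exponential cⁿ (c>1) ≺ n! ≺ nⁿ.
factorial dominates polynomial degree 5 (with log factor) asymptotically.

g(n) grows faster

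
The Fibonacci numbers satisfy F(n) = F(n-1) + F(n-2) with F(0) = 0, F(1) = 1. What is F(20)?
Computing the sequence terms:
0, 1, 1, 2, 3, 5, 8, 13, 21, 34, 55, 89, 144, 233, 377, 610, 987, 1597, 2584, 4181, 6765

6765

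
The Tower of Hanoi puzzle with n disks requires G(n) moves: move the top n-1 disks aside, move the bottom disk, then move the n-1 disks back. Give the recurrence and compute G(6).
Moving n disks = move the top n-1 disks aside (G(n-1) moves) + move the largest disk (1 move) + move the n-1 disks back on top (G(n-1) moves), so G(n) = 2G(n-1) + 1, with G(1) = 1 (a single disk takes one move).
First terms: 1, 3, 7, 15, 31, 63, … — each is one less than a power of 2. Indeed G(n) + 1 = 2(G(n-1) + 1) with G(1) + 1 = 2, so G(n) + 1 = 2ⁿ and G(n) = 2ⁿ - 1.
Hence G(6) = 2^6 - 1 = 64 - 1 = 63.

G(n) = 2G(n-1) + 1, G(1) = 1; G(6) = 63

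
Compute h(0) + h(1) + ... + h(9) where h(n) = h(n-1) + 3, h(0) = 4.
Computing the sequence terms: 4, 7, 10, 13, 16, 19, 22, 25, 28, 31
Adding these values together:

175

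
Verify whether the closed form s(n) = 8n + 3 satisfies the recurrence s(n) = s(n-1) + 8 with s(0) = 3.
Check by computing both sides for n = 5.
From the recurrence with s(0) = 3:
  s(0) = 3, s(1) = 11, s(2) = 19, s(3) = 27, s(4) = 35, s(5) = 43
  so the recurrence gives s(5) = 43.
From the proposed closed form s(n) = 8n + 3:
  s(5) = 43.
Both sides give 43 at n = 5, and the initial condition(s) match, so the closed form is consistent.

Yes, the closed form is correct.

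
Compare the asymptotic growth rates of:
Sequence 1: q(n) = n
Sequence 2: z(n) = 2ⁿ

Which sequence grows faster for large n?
Comparing growth rates:
Growth-rate hierarchy: log n ≺ any polynomial ≺ any exponential cⁿ (c>1) ≺ n! ≺ nⁿ.
exponential base 2 dominates polynomial degree 1 asymptotically.

z(n) grows faster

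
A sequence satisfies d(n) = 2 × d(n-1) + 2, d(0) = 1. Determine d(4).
Computing step by step:
d(0) = 1
d(1) = 2 × 1 + 2 = 4
d(2) = 2 × 4 + 2 = 10
d(3) = 2 × 10 + 2 = 22
d(4) = 2 × 22 + 2 = 46

46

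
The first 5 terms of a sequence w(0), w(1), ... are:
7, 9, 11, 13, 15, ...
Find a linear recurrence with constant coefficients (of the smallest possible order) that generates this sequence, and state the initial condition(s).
Look for the lowest-order linear relation among consecutive terms.
Observation: consecutive differences are constant (= 2).
Check at n=2: 1·9 + 2 = 11. ✓

w(n) = w(n-1) + 2, w(0) = 7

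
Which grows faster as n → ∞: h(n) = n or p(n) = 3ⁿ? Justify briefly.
Comparing growth rates:
Growth-rate hierarchy: log n ≺ any polynomial ≺ any exponential cⁿ (c>1) ≺ n! ≺ nⁿ.
exponential base 3 dominates polynomial degree 1 asymptotically.

p(n) grows faster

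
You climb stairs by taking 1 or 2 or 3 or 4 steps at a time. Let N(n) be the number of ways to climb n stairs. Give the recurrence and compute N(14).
Condition on the size of the last step (1 to 4): before it there were n-1, …, n-4 stairs climbed, and these cases are disjoint, so N(n) = N(n-1) + N(n-2) + N(n-3) + N(n-4) (order-4 linear recurrence).
Initial conditions by direct count (compositions of i into parts ≤ 4): N(1) = 1; N(2) = 2; N(3) = 4; N(4) = 8.
Iterating the recurrence: N(5) = 15, N(6) = 29, N(7) = 56, N(8) = 108, N(9) = 208, N(10) = 401, N(11) = 773, N(12) = 1490, N(13) = 2872, N(14) = 5536.

N(n) = N(n-1) + N(n-2) + N(n-3) + N(n-4), N(1) = 1, N(2) = 2, N(3) = 4, N(4) = 8; N(14) = 5536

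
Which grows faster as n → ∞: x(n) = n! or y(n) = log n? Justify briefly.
Comparing growth rates:
Growth-rate hierarchy: log n ≺ any polynomial ≺ any exponential cⁿ (c>1) ≺ n! ≺ nⁿ.
factorial dominates logarithmic asymptotically.

x(n) grows faster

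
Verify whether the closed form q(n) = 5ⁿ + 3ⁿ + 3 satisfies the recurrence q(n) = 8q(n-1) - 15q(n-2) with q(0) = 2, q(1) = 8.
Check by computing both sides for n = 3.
From the recurrence with q(0) = 2, q(1) = 8:
  q(0) = 2, q(1) = 8, q(2) = 34, q(3) = 152
  so the recurrence gives q(3) = 152.
From the proposed closed form q(n) = 5ⁿ + 3ⁿ + 3:
  q(3) = 155.
The recurrence gives 152 but the closed form gives 155, so the closed form does not satisfy the recurrence.

No, the closed form is incorrect.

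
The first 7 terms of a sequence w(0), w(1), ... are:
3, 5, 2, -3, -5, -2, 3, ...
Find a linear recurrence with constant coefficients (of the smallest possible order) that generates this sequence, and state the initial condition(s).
Look for the lowest-order linear relation among consecutive terms.
Observation: w(n) - 1·w(n-1) - (-1)·w(n-2) = 0 holds for the shown terms, and no order-1 relation w(n) = α·w(n-1) + β fits.
Check at n=3: 1·2 + (-1)·5 = -3. ✓

w(n) = w(n-1) - w(n-2), w(0) = 3, w(1) = 5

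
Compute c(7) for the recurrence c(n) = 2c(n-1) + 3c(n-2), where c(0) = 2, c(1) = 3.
Computing the sequence terms:
2, 3, 12, 33, 102, 303, 912, 2733

2733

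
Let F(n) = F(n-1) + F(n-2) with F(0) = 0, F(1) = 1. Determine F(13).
Computing the sequence terms:
0, 1, 1, 2, 3, 5, 8, 13, 21, 34, 55, 89, 144, 233

233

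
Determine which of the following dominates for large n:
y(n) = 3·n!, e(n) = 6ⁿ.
Comparing growth rates:
Growth-rate hierarchy: log n ≺ any polynomial ≺ any exponential cⁿ (c>1) ≺ n! ≺ nⁿ.
factorial dominates exponential base 6 asymptotically.

y(n) grows faster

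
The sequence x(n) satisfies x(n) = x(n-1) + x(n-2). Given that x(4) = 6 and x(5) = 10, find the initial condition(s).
Work backwards using x(k) = x(k+2) - x(k+1):
x(3) = x(5) - x(4) = 10 - 6 = 4
x(2) = x(4) - x(3) = 6 - 4 = 2
x(1) = x(3) - x(2) = 4 - 2 = 2
x(0) = x(2) - x(1) = 2 - 2 = 0

x(0) = 0, x(1) = 2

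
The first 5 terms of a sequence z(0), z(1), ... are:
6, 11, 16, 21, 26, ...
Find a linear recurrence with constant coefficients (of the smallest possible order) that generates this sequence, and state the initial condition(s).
Look for the lowest-order linear relation among consecutive terms.
Observation: consecutive differences are constant (= 5).
Check at n=2: 1·11 + 5 = 16. ✓

z(n) = z(n-1) + 5, z(0) = 6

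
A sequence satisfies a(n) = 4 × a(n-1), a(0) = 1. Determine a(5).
Computing step by step:
a(0) = 1
a(1) = 4 × 1 = 4
a(2) = 4 × 4 = 16
a(3) = 4 × 16 = 64
a(4) = 4 × 64 = 256
a(5) = 4 × 256 = 1024

1024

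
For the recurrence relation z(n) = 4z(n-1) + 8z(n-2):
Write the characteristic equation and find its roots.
Substitute z(n) = rⁿ and divide through by rⁿ⁻²: r² - 4r - 8 = 0
Discriminant: 4² + 4·8 = 48, not a perfect square, so by the quadratic formula r = (4 ± √48)/2.
General solution: z(n) = A·r₁ⁿ + B·r₂ⁿ where r₁,r₂ = (4 ± √48)/2

Characteristic: r² - 4r - 8 = 0, Roots: r = (4 ± √48)/2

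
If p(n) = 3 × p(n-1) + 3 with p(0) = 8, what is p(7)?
Computing step by step:
p(0) = 8
p(1) = 3 × 8 + 3 = 27
p(2) = 3 × 27 + 3 = 84
p(3) = 3 × 84 + 3 = 255
p(4) = 3 × 255 + 3 = 768
p(5) = 3 × 768 + 3 = 2307
p(6) = 3 × 2307 + 3 = 6924
p(7) = 3 × 6924 + 3 = 20775

20775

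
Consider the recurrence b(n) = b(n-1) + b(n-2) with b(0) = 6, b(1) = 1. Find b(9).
Computing the sequence terms:
6, 1, 7, 8, 15, 23, 38, 61, 99, 160

160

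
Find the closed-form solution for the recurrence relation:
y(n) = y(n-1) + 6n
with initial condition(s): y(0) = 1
Recurrence: y(n) = y(n-1) + 6n, initial: y(0) = 1.
Telescoping: y(n) = y(0) + 6·Σᵢ₌₁ⁿ i = 1 + 6·n(n+1)/2.

y(n) = 6·n(n+1)/2 + 1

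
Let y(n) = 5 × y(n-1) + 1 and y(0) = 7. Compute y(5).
Computing step by step:
y(0) = 7
y(1) = 5 × 7 + 1 = 36
y(2) = 5 × 36 + 1 = 181
y(3) = 5 × 181 + 1 = 906
y(4) = 5 × 906 + 1 = 4531
y(5) = 5 × 4531 + 1 = 22656

22656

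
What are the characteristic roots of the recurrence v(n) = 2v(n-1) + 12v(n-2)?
Substitute v(n) = rⁿ and divide through by rⁿ⁻²: r² - 2r - 12 = 0
Discriminant: 2² + 4·12 = 52, not a perfect square, so by the quadratic formula r = (2 ± √52)/2.
General solution: v(n) = A·r₁ⁿ + B·r₂ⁿ where r₁,r₂ = (2 ± √52)/2

Characteristic: r² - 2r - 12 = 0, Roots: r = (2 ± √52)/2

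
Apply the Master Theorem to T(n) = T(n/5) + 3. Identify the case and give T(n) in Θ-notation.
Master Theorem template: T(n) = a·T(n/b) + f(n).
Here: a=1, b=5, f(n)=3
Compute log_b(a) = log_5(1) = 0.
f(n) = 3 = Θ(1). Case 2: T(n) = Θ(log n).

Case 2: T(n) = Θ(log n)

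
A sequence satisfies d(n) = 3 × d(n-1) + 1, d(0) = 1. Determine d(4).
Computing step by step:
d(0) = 1
d(1) = 3 × 1 + 1 = 4
d(2) = 3 × 4 + 1 = 13
d(3) = 3 × 13 + 1 = 40
d(4) = 3 × 40 + 1 = 121

121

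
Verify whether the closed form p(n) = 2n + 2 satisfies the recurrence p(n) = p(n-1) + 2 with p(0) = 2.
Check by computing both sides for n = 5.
From the recurrence with p(0) = 2:
  p(0) = 2, p(1) = 4, p(2) = 6, p(3) = 8, p(4) = 10, p(5) = 12
  so the recurrence gives p(5) = 12.
From the proposed closed form p(n) = 2n + 2:
  p(5) = 12.
Both sides give 12 at n = 5, and the initial condition(s) match, so the closed form is consistent.

Yes, the closed form is correct.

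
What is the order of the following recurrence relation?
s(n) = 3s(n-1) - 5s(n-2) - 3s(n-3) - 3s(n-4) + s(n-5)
The order is the largest lag k for which s(n-k) appears. Here the deepest term is s(n-5), so the order is 5.

Order 5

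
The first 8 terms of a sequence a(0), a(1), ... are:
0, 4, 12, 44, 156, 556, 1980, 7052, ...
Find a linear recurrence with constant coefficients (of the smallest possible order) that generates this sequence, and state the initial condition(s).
Look for the lowest-order linear relation among consecutive terms.
Observation: a(n) - 3·a(n-1) - (2)·a(n-2) = 0 holds for the shown terms, and no order-1 relation a(n) = α·a(n-1) + β fits.
Check at n=3: 3·12 + (2)·4 = 44. ✓

a(n) = 3a(n-1) + 2a(n-2), a(0) = 0, a(1) = 4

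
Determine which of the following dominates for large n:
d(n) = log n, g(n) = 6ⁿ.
Comparing growth rates:
Growth-rate hierarchy: log n ≺ any polynomial ≺ any exponential cⁿ (c>1) ≺ n! ≺ nⁿ.
exponential base 6 dominates logarithmic asymptotically.

g(n) grows faster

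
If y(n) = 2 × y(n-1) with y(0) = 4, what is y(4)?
Computing step by step:
y(0) = 4
y(1) = 2 × 4 = 8
y(2) = 2 × 8 = 16
y(3) = 2 × 16 = 32
y(4) = 2 × 32 = 64

64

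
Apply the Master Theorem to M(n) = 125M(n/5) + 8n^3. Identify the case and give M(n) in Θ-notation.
Master Theorem template: M(n) = a·M(n/b) + f(n).
Here: a=125, b=5, f(n)=8n^3
Compute log_b(a) = log_5(125) = 3.
f(n) = 8n^3 = Θ(n^3). Case 2: M(n) = Θ(n^3 log n).

Case 2: M(n) = Θ(n^3 log n)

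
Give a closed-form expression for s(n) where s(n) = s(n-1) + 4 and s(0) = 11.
Recurrence: s(n) = s(n-1) + 4, initial: s(0) = 11.
Each step adds 4, so s(n) = s(0) + 4n = 4n + 11.

s(n) = 4n + 11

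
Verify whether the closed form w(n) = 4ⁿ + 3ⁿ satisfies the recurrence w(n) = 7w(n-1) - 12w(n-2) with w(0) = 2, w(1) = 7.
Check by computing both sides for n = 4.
From the recurrence with w(0) = 2, w(1) = 7:
  w(0) = 2, w(1) = 7, w(2) = 25, w(3) = 91, w(4) = 337
  so the recurrence gives w(4) = 337.
From the proposed closed form w(n) = 4ⁿ + 3ⁿ:
  w(4) = 337.
Both sides give 337 at n = 4, and the initial condition(s) match, so the closed form is consistent.

Yes, the closed form is correct.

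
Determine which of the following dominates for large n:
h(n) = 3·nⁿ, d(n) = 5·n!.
Comparing growth rates:
Growth-rate hierarchy: log n ≺ any polynomial ≺ any exponential cⁿ (c>1) ≺ n! ≺ nⁿ.
super-exponential nⁿ dominates factorial asymptotically.

h(n) grows faster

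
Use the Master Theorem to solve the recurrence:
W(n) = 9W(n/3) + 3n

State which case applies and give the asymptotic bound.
Master Theorem template: W(n) = a·W(n/b) + f(n).
Here: a=9, b=3, f(n)=3n
Compute log_b(a) = log_3(9) = 2.
f(n) = 3n = O(n^(2-ε)) with ε = 1. Case 1: W(n) = Θ(n^log_b(a)) = Θ(n^2).

Case 1: W(n) = Θ(n^2)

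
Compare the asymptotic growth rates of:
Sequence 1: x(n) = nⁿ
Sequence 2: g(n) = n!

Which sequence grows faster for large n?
Comparing growth rates:
Growth-rate hierarchy: log n ≺ any polynomial ≺ any exponential cⁿ (c>1) ≺ n! ≺ nⁿ.
super-exponential nⁿ dominates factorial asymptotically.

x(n) grows faster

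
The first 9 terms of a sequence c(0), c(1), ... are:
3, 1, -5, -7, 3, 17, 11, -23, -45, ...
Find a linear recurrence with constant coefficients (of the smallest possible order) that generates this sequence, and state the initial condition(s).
Look for the lowest-order linear relation among consecutive terms.
Observation: c(n) - 1·c(n-1) - (-2)·c(n-2) = 0 holds for the shown terms, and no order-1 relation c(n) = α·c(n-1) + β fits.
Check at n=3: 1·-5 + (-2)·1 = -7. ✓

c(n) = c(n-1) - 2c(n-2), c(0) = 3, c(1) = 1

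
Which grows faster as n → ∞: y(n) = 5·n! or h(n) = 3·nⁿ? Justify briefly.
Comparing growth rates:
Growth-rate hierarchy: log n ≺ any polynomial ≺ any exponential cⁿ (c>1) ≺ n! ≺ nⁿ.
super-exponential nⁿ dominates factorial asymptotically.

h(n) grows faster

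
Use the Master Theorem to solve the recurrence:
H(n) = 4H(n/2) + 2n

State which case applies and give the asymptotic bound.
Master Theorem template: H(n) = a·H(n/b) + f(n).
Here: a=4, b=2, f(n)=2n
Compute log_b(a) = log_2(4) = 2.
f(n) = 2n = O(n^(2-ε)) with ε = 1. Case 1: H(n) = Θ(n^log_b(a)) = Θ(n^2).

Case 1: H(n) = Θ(n^2)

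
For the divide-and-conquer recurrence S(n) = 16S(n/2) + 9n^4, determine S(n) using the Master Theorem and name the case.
Master Theorem template: S(n) = a·S(n/b) + f(n).
Here: a=16, b=2, f(n)=9n^4
Compute log_b(a) = log_2(16) = 4.
f(n) = 9n^4 = Θ(n^4). Case 2: S(n) = Θ(n^4 log n).

Case 2: S(n) = Θ(n^4 log n)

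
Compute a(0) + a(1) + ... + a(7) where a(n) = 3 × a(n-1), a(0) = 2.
Computing the sequence terms: 2, 6, 18, 54, 162, 486, 1458, 4374
Adding these values together:

6560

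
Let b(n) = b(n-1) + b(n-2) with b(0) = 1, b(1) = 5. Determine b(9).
Computing the sequence terms:
1, 5, 6, 11, 17, 28, 45, 73, 118, 191

191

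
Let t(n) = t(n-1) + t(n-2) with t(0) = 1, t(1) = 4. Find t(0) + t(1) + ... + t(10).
Computing the sequence terms: 1, 4, 5, 9, 14, 23, 37, 60, 97, 157, 254
Adding these values together:

661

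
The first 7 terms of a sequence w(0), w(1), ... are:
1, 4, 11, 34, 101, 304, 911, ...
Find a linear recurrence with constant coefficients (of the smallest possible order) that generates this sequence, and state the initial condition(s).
Look for the lowest-order linear relation among consecutive terms.
Observation: w(n) - 2·w(n-1) - (3)·w(n-2) = 0 holds for the shown terms, and no order-1 relation w(n) = α·w(n-1) + β fits.
Check at n=3: 2·11 + (3)·4 = 34. ✓

w(n) = 2w(n-1) + 3w(n-2), w(0) = 1, w(1) = 4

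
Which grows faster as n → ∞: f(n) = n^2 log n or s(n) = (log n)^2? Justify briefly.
Comparing growth rates:
Growth-rate hierarchy: log n ≺ any polynomial ≺ any exponential cⁿ (c>1) ≺ n! ≺ nⁿ.
polynomial degree 2 (with log factor) dominates polylogarithmic (log n)^2 asymptotically.

f(n) grows faster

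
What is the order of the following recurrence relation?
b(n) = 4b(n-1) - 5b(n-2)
The order is the largest lag k for which b(n-k) appears. Here the deepest term is b(n-2), so the order is 2.

Order 2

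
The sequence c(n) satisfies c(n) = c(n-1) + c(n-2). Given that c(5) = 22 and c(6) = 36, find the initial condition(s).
Work backwards using c(k) = c(k+2) - c(k+1):
c(4) = c(6) - c(5) = 36 - 22 = 14
c(3) = c(5) - c(4) = 22 - 14 = 8
c(2) = c(4) - c(3) = 14 - 8 = 6
c(1) = c(3) - c(2) = 8 - 6 = 2
c(0) = c(2) - c(1) = 6 - 2 = 4

c(0) = 4, c(1) = 2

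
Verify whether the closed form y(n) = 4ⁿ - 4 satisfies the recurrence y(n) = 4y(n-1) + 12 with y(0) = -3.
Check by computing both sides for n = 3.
From the recurrence with y(0) = -3:
  y(0) = -3, y(1) = 0, y(2) = 12, y(3) = 60
  so the recurrence gives y(3) = 60.
From the proposed closed form y(n) = 4ⁿ - 4:
  y(3) = 60.
Both sides give 60 at n = 3, and the initial condition(s) match, so the closed form is consistent.

Yes, the closed form is correct.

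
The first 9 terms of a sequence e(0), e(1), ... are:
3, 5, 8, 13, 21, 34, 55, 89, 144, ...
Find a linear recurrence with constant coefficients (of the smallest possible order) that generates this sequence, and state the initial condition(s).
Look for the lowest-order linear relation among consecutive terms.
Observation: e(n) - 1·e(n-1) - (1)·e(n-2) = 0 holds for the shown terms, and no order-1 relation e(n) = α·e(n-1) + β fits.
Check at n=3: 1·8 + (1)·5 = 13. ✓

e(n) = e(n-1) + e(n-2), e(0) = 3, e(1) = 5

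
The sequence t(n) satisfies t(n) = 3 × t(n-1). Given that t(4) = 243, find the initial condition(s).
In general t(n) = 3ⁿ · t(0). At n = 4: t(0) = t(4) / 3^4 = 243 / 81 = 3.

t(0) = 3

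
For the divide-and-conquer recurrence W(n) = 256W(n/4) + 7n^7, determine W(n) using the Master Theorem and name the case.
Master Theorem template: W(n) = a·W(n/b) + f(n).
Here: a=256, b=4, f(n)=7n^7
Compute log_b(a) = log_4(256) = 4.
f(n) = 7n^7 = Ω(n^(4+ε)) with ε = 3, and the regularity condition holds (a·f(n/b) = (a/b^7)·f(n) with a/b^7 = 4^-3 < 1). Case 3: W(n) = Θ(f(n)) = Θ(n^7).

Case 3: W(n) = Θ(n^7)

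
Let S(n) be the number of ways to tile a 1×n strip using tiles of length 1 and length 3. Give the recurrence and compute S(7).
Condition on the last tile: it has length 1 (leaving a 1×(n-1) strip) or length 3 (leaving a 1×(n-3) strip), so S(n) = S(n-1) + S(n-3) (order-3 linear recurrence).
For 0 ≤ i < 3 only unit tiles fit, so S(i) = 1.
Iterating the recurrence: S(3) = 2, S(4) = 3, S(5) = 4, S(6) = 6, S(7) = 9.

S(n) = S(n-1) + S(n-3), with S(i) = 1 for 0 ≤ i < 3; S(7) = 9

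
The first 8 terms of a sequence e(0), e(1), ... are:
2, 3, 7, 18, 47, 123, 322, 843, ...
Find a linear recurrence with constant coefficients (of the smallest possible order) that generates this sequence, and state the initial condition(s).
Look for the lowest-order linear relation among consecutive terms.
Observation: e(n) - 3·e(n-1) - (-1)·e(n-2) = 0 holds for the shown terms, and no order-1 relation e(n) = α·e(n-1) + β fits.
Check at n=3: 3·7 + (-1)·3 = 18. ✓

e(n) = 3e(n-1) - e(n-2), e(0) = 2, e(1) = 3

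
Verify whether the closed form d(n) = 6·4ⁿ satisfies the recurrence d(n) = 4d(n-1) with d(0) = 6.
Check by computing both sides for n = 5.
From the recurrence with d(0) = 6:
  d(0) = 6, d(1) = 24, d(2) = 96, d(3) = 384, d(4) = 1536, d(5) = 6144
  so the recurrence gives d(5) = 6144.
From the proposed closed form d(n) = 6·4ⁿ:
  d(5) = 6144.
Both sides give 6144 at n = 5, and the initial condition(s) match, so the closed form is consistent.

Yes, the closed form is correct.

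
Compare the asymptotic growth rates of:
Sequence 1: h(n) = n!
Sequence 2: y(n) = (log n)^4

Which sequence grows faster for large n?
Comparing growth rates:
Growth-rate hierarchy: log n ≺ any polynomial ≺ any exponential cⁿ (c>1) ≺ n! ≺ nⁿ.
factorial dominates polylogarithmic (log n)^4 asymptotically.

h(n) grows faster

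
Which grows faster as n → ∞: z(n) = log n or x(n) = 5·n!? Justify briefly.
Comparing growth rates:
Growth-rate hierarchy: log n ≺ any polynomial ≺ any exponential cⁿ (c>1) ≺ n! ≺ nⁿ.
factorial dominates logarithmic asymptotically.

x(n) grows faster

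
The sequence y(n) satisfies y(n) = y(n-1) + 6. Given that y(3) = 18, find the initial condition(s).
y(3) = y(0) + 3·6, so y(0) = 18 - 18 = 0.

y(0) = 0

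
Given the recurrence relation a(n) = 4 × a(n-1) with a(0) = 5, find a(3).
Computing step by step:
a(0) = 5
a(1) = 4 × 5 = 20
a(2) = 4 × 20 = 80
a(3) = 4 × 80 = 320

320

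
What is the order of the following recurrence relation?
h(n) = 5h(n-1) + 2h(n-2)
The order is the largest lag k for which h(n-k) appears. Here the deepest term is h(n-2), so the order is 2.

Order 2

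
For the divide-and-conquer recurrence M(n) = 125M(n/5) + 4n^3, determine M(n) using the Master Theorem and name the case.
Master Theorem template: M(n) = a·M(n/b) + f(n).
Here: a=125, b=5, f(n)=4n^3
Compute log_b(a) = log_5(125) = 3.
f(n) = 4n^3 = Θ(n^3). Case 2: M(n) = Θ(n^3 log n).

Case 2: M(n) = Θ(n^3 log n)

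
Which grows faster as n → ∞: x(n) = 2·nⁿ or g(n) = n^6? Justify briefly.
Comparing growth rates:
Growth-rate hierarchy: log n ≺ any polynomial ≺ any exponential cⁿ (c>1) ≺ n! ≺ nⁿ.
super-exponential nⁿ dominates polynomial degree 6 asymptotically.

x(n) grows faster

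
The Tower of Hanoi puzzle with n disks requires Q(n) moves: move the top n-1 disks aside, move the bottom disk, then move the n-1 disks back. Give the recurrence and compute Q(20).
Moving n disks = move the top n-1 disks aside (Q(n-1) moves) + move the largest disk (1 move) + move the n-1 disks back on top (Q(n-1) moves), so Q(n) = 2Q(n-1) + 1, with Q(1) = 1 (a single disk takes one move).
First terms: 1, 3, 7, 15, 31, 63, … — each is one less than a power of 2. Indeed Q(n) + 1 = 2(Q(n-1) + 1) with Q(1) + 1 = 2, so Q(n) + 1 = 2ⁿ and Q(n) = 2ⁿ - 1.
Hence Q(20) = 2^20 - 1 = 1048576 - 1 = 1048575.

Q(n) = 2Q(n-1) + 1, Q(1) = 1; Q(20) = 1048575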